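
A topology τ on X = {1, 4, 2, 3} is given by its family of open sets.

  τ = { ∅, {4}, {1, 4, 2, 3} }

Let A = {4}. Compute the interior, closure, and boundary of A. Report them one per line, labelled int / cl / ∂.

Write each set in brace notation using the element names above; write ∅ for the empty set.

interior: largest open inside A is {4} (from ∅, {4})
cl via duality: int({1, 2, 3}) = ∅, so X∖∅ = {1, 4, 2, 3}
cl∖int = {1, 2, 3}

int(A) = {4}
cl(A)  = {1, 4, 2, 3}
∂A     = {1, 2, 3}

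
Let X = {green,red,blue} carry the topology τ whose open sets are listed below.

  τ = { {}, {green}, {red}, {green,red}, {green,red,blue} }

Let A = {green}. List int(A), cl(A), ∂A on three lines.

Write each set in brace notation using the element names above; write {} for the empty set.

int(A) = {green}
cl(A)  = {green,blue}
∂A     = {blue}

U open, U⊆A: {}, {green}. int(A) = ⋃ = {green}
X∖A={red,blue}, int(X∖A)={red}, hence cl(A)={green,blue}
∂A: remove int from cl → {blue}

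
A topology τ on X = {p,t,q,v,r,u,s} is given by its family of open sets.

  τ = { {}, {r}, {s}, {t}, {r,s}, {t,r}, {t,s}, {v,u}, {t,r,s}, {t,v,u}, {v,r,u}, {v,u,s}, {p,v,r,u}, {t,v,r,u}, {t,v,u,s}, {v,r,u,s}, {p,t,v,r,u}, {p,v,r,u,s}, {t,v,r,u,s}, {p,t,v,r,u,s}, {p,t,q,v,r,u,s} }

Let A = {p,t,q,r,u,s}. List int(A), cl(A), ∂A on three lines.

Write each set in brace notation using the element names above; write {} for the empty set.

int(A) = {t,r,s}
cl(A)  = {p,t,q,v,r,u,s}
∂A     = {p,q,v,u}

interior: largest open inside A is {t,r,s} (from {}, {t}, {r}, {s}, {r,s}, {t,s}, {t,r}, {t,r,s})
cl via duality: int({v}) = {}, so X∖{} = {p,t,q,v,r,u,s}
cl∖int = {p,q,v,u}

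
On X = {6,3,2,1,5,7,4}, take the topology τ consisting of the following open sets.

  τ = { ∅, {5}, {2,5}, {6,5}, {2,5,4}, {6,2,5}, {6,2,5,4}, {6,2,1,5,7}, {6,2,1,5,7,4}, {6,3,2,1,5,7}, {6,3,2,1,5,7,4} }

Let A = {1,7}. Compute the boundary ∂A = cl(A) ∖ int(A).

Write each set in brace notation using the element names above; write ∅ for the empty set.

{3,1,7}

U open, U⊆A: ∅. int(A) = ⋃ = ∅
X∖A={6,3,2,5,4}, int(X∖A)={6,2,5,4}, hence cl(A)={3,1,7}
∂A: remove int from cl → {3,1,7}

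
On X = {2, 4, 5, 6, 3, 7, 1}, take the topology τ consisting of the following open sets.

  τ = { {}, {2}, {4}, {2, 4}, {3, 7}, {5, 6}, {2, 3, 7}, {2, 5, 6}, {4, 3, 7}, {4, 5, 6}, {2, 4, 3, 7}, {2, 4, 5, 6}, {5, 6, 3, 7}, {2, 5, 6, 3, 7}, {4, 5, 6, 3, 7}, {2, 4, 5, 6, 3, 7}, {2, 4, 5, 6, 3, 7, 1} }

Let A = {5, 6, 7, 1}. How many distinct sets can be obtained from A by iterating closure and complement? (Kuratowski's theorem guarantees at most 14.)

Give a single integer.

10

X∖A={2, 4, 3}, int(X∖A)={2, 4}, hence cl(A)={5, 6, 3, 7, 1}
Orbit (k=closure, c=complement):
  1. A     = {5, 6, 7, 1}
  2. kA    = {5, 6, 3, 7, 1}
  3. cA    = {2, 4, 3}
  4. ckA   = {2, 4}
  5. kcA   = {2, 4, 3, 7, 1}
  6. kckA  = {2, 4, 1}
  7. ckcA  = {5, 6}
  8. ckckA = {5, 6, 3, 7}
  9. kckcA = {5, 6, 1}
  10. ckckcA = {2, 4, 3, 7}
(closed under both — stop)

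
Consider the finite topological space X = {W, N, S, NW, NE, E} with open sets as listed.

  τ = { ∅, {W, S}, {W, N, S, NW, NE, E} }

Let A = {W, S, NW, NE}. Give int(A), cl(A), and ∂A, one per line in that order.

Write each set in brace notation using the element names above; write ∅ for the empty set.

int(A) = {W, S}
cl(A)  = {W, N, S, NW, NE, E}
∂A     = {N, NW, NE, E}

open subsets of A: ∅, {W, S}; so int(A) = {W, S}
closure: X∖int(X∖A) = X∖∅ = {W, N, S, NW, NE, E}
∂A = {W, N, S, NW, NE, E} minus {W, S} = {N, NW, NE, E}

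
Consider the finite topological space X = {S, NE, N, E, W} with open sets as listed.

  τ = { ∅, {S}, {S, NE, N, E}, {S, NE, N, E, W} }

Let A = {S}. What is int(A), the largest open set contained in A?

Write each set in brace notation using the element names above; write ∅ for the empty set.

opens ⊆ A: ∅, {S}; union → int = {S}

{S}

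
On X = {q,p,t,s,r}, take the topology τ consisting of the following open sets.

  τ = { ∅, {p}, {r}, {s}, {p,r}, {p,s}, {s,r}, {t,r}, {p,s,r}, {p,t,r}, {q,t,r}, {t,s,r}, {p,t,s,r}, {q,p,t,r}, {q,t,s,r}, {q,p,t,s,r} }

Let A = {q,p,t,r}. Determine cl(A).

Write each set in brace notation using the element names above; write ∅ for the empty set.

{q,p,t,r}

closure: X∖int(X∖A) = X∖{s} = {q,p,t,r}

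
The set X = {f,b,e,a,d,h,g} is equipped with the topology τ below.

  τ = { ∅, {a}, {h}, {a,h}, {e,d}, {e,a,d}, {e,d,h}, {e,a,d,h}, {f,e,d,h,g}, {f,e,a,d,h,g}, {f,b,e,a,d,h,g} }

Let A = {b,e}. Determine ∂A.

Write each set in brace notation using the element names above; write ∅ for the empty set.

{f,b,e,d,g}

interior: largest open inside A is ∅ (from ∅)
cl via duality: int({f,a,d,h,g}) = {a,h}, so X∖{a,h} = {f,b,e,d,g}
cl∖int = {f,b,e,d,g}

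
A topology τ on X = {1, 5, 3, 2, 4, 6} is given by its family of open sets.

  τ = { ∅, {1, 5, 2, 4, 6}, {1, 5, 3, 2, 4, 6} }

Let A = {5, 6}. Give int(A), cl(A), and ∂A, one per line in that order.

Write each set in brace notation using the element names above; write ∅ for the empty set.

open subsets of A: ∅; so int(A) = ∅
closure: X∖int(X∖A) = X∖∅ = {1, 5, 3, 2, 4, 6}
∂A = {1, 5, 3, 2, 4, 6} minus ∅ = {1, 5, 3, 2, 4, 6}

int(A) = ∅
cl(A)  = {1, 5, 3, 2, 4, 6}
∂A     = {1, 5, 3, 2, 4, 6}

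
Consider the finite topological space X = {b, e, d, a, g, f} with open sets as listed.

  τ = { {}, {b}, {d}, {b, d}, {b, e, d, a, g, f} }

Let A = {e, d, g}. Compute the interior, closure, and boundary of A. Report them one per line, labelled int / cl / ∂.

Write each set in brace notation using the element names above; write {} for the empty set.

int(A) = {d}
cl(A)  = {e, d, a, g, f}
∂A     = {e, a, g, f}

open subsets of A: {}, {d}; so int(A) = {d}
closure: X∖int(X∖A) = X∖{b} = {e, d, a, g, f}
∂A = {e, d, a, g, f} minus {d} = {e, a, g, f}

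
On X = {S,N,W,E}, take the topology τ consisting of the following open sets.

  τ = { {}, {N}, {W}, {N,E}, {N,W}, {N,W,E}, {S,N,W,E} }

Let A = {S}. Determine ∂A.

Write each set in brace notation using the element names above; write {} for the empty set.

open subsets of A: {}; so int(A) = {}
closure: X∖int(X∖A) = X∖{N,W,E} = {S}
∂A = {S} minus {} = {S}

{S}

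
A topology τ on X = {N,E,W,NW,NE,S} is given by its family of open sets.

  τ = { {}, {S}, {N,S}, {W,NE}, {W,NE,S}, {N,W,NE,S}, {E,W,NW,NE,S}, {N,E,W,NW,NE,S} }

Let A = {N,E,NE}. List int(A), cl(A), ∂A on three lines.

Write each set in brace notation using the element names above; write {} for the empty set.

int(A) = {}
cl(A)  = {N,E,W,NW,NE}
∂A     = {N,E,W,NW,NE}

open subsets of A: {}; so int(A) = {}
closure: X∖int(X∖A) = X∖{S} = {N,E,W,NW,NE}
∂A = {N,E,W,NW,NE} minus {} = {N,E,W,NW,NE}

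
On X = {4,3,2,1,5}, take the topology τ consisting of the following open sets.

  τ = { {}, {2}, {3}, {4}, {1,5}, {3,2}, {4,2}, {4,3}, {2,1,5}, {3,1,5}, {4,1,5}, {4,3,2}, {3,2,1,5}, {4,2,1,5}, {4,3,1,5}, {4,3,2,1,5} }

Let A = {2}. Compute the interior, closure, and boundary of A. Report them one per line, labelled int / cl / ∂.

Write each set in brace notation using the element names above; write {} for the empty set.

int(A) = {2}
cl(A)  = {2}
∂A     = {}

open subsets of A: {}, {2}; so int(A) = {2}
closure: X∖int(X∖A) = X∖{4,3,1,5} = {2}
∂A = {2} minus {2} = {}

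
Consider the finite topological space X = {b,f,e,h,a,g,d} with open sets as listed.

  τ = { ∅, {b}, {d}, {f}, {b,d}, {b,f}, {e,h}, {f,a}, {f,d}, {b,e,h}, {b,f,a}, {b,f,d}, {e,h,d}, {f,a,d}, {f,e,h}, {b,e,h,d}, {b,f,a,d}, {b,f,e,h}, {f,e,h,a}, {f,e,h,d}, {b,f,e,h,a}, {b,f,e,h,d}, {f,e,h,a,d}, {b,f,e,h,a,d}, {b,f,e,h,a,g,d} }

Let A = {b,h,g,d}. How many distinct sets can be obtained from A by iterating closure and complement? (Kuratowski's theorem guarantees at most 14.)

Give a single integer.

complement {f,e,a}; its interior {f,a}; cl(A) = X∖{f,a} = {b,e,h,g,d}
With k = closure, c = complement:
  1. A     = {b,h,g,d}
  2. kA    = {b,e,h,g,d}
  3. cA    = {f,e,a}
  4. ckA   = {f,a}
  5. kcA   = {f,e,h,a,g}
  6. kckA  = {f,a,g}
  7. ckcA  = {b,d}
  8. ckckA = {b,e,h,d}
  9. kckcA = {b,g,d}
  10. ckckcA = {f,e,h,a}
k, c of each give nothing new

10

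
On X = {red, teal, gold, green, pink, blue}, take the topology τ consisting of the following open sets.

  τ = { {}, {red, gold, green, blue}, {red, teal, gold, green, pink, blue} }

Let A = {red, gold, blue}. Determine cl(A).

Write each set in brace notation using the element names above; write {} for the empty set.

X∖A={teal, green, pink}, int(X∖A)={}, hence cl(A)={red, teal, gold, green, pink, blue}

{red, teal, gold, green, pink, blue}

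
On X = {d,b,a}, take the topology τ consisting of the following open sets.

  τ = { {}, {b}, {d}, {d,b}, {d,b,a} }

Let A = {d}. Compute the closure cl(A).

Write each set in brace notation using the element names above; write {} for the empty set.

{d,a}

complement {b,a}; its interior {b}; cl(A) = X∖{b} = {d,a}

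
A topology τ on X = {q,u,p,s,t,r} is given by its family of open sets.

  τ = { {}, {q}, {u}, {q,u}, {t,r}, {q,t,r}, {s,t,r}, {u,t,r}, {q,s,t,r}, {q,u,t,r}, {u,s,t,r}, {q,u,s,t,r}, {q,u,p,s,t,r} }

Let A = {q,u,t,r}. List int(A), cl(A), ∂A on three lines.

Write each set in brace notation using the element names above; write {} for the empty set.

opens ⊆ A: {}, {q}, {u}, {q,u}, {t,r}, {q,t,r}, {u,t,r}, {q,u,t,r}; union → int = {q,u,t,r}
complement {p,s}; its interior {}; cl(A) = X∖{} = {q,u,p,s,t,r}
boundary = {q,u,p,s,t,r} ∖ {q,u,t,r} = {p,s}

int(A) = {q,u,t,r}
cl(A)  = {q,u,p,s,t,r}
∂A     = {p,s}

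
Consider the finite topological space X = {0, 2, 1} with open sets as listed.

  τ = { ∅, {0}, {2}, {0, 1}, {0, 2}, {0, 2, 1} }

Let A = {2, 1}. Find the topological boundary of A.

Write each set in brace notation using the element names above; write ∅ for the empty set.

interior: largest open inside A is {2} (from ∅, {2})
cl via duality: int({0}) = {0}, so X∖{0} = {2, 1}
cl∖int = {1}

{1}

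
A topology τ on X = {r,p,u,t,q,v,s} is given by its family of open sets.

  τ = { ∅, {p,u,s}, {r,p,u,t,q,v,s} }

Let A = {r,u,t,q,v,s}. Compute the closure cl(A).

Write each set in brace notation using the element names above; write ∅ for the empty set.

cl via duality: int({p}) = ∅, so X∖∅ = {r,p,u,t,q,v,s}

{r,p,u,t,q,v,s}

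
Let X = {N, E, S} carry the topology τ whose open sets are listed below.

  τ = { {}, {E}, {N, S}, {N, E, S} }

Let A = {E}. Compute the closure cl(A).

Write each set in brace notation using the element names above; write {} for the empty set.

{E}

X∖A={N, S}, int(X∖A)={N, S}, hence cl(A)={E}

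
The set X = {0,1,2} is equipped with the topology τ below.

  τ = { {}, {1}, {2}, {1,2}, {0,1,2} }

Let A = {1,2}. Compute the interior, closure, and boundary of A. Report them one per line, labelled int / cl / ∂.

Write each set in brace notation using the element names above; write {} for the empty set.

interior: largest open inside A is {1,2} (from {}, {2}, {1}, {1,2})
cl via duality: int({0}) = {}, so X∖{} = {0,1,2}
cl∖int = {0}

int(A) = {1,2}
cl(A)  = {0,1,2}
∂A     = {0}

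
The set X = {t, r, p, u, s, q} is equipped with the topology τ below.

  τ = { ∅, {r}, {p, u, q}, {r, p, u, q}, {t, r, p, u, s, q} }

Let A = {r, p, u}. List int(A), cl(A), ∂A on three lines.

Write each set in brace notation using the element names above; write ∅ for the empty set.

U open, U⊆A: ∅, {r}. int(A) = ⋃ = {r}
X∖A={t, s, q}, int(X∖A)=∅, hence cl(A)={t, r, p, u, s, q}
∂A: remove int from cl → {t, p, u, s, q}

int(A) = {r}
cl(A)  = {t, r, p, u, s, q}
∂A     = {t, p, u, s, q}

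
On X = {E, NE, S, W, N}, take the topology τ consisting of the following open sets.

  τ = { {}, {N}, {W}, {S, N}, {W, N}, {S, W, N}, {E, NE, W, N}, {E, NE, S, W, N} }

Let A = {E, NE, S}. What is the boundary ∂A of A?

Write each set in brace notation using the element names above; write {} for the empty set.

{E, NE, S}

open subsets of A: {}; so int(A) = {}
closure: X∖int(X∖A) = X∖{W, N} = {E, NE, S}
∂A = {E, NE, S} minus {} = {E, NE, S}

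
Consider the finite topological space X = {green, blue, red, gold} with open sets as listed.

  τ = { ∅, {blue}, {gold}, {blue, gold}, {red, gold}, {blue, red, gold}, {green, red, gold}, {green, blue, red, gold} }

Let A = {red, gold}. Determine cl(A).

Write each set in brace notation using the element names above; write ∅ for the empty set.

{green, red, gold}

cl via duality: int({green, blue}) = {blue}, so X∖{blue} = {green, red, gold}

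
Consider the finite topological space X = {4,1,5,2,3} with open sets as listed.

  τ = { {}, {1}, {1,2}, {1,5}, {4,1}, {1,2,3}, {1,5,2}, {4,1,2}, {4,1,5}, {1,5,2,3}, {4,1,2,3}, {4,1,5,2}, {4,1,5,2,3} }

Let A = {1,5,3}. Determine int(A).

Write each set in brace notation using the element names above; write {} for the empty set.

interior: largest open inside A is {1,5} (from {}, {1}, {1,5})

{1,5}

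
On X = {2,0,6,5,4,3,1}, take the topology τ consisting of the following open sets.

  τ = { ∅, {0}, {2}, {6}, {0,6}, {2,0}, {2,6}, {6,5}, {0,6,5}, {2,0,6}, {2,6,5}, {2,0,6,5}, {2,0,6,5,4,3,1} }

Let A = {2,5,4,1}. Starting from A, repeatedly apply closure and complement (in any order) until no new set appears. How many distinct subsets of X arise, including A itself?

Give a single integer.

8

cl via duality: int({0,6,3}) = {0,6}, so X∖{0,6} = {2,5,4,3,1}
Write k for closure, c for complement:
  1. A     = {2,5,4,1}
  2. kA    = {2,5,4,3,1}
  3. cA    = {0,6,3}
  4. ckA   = {0,6}
  5. kcA   = {0,6,5,4,3,1}
  6. ckcA  = {2}
  7. kckcA = {2,4,3,1}
  8. ckckcA = {0,6,5}
applying k or c yields no new set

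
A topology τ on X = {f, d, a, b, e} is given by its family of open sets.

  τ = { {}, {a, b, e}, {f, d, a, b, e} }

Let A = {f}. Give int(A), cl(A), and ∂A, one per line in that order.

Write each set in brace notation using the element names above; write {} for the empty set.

int(A) = {}
cl(A)  = {f, d}
∂A     = {f, d}

interior: largest open inside A is {} (from {})
cl via duality: int({d, a, b, e}) = {a, b, e}, so X∖{a, b, e} = {f, d}
cl∖int = {f, d}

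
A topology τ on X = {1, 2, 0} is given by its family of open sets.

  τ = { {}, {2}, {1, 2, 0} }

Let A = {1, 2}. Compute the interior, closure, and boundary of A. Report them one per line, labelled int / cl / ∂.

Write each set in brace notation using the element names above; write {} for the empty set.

int(A) = {2}
cl(A)  = {1, 2, 0}
∂A     = {1, 0}

interior: largest open inside A is {2} (from {}, {2})
cl via duality: int({0}) = {}, so X∖{} = {1, 2, 0}
cl∖int = {1, 0}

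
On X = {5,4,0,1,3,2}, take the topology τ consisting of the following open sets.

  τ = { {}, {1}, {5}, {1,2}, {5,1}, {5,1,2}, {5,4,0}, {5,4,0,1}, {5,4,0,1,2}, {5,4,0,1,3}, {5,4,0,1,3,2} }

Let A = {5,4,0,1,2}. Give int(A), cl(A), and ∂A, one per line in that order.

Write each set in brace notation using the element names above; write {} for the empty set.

open subsets of A: {}, {5}, {1}, {1,2}, {5,1}, {5,4,0}, {5,1,2}, {5,4,0,1}, {5,4,0,1,2}; so int(A) = {5,4,0,1,2}
closure: X∖int(X∖A) = X∖{} = {5,4,0,1,3,2}
∂A = {5,4,0,1,3,2} minus {5,4,0,1,2} = {3}

int(A) = {5,4,0,1,2}
cl(A)  = {5,4,0,1,3,2}
∂A     = {3}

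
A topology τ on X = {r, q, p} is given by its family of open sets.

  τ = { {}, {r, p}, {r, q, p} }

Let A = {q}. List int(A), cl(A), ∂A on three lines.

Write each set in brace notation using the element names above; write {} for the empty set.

int(A) = {}
cl(A)  = {q}
∂A     = {q}

open subsets of A: {}; so int(A) = {}
closure: X∖int(X∖A) = X∖{r, p} = {q}
∂A = {q} minus {} = {q}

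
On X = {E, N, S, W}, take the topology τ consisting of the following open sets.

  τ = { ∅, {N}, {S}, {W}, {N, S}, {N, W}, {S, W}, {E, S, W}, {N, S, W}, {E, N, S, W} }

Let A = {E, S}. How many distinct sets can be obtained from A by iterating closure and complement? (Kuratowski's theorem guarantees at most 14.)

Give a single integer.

closure: X∖int(X∖A) = X∖{N, W} = {E, S}
Let k=closure and c=complement:
  1. A     = {E, S}
  2. cA    = {N, W}
  3. kcA   = {E, N, W}
  4. ckcA  = {S}
— saturated at 4

4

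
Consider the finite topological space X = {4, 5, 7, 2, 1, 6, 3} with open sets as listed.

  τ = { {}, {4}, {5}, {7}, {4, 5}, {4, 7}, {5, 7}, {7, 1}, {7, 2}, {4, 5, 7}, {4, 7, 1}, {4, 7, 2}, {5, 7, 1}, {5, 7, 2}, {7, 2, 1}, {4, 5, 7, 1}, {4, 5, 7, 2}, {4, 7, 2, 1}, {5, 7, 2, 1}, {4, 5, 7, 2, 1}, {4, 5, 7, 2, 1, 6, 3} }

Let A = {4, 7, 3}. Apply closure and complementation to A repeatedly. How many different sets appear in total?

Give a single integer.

8

X∖A={5, 2, 1, 6}, int(X∖A)={5}, hence cl(A)={4, 7, 2, 1, 6, 3}
Orbit (k=closure, c=complement):
  1. A     = {4, 7, 3}
  2. kA    = {4, 7, 2, 1, 6, 3}
  3. cA    = {5, 2, 1, 6}
  4. ckA   = {5}
  5. kcA   = {5, 2, 1, 6, 3}
  6. kckA  = {5, 6, 3}
  7. ckcA  = {4, 7}
  8. ckckA = {4, 7, 2, 1}
(closed under both — stop)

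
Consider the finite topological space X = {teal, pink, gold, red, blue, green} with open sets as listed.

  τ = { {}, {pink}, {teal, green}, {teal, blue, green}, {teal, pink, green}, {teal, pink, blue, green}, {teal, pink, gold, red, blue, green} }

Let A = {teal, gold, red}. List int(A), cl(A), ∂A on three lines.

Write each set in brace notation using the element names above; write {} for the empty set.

opens ⊆ A: {}; union → int = {}
complement {pink, blue, green}; its interior {pink}; cl(A) = X∖{pink} = {teal, gold, red, blue, green}
boundary = {teal, gold, red, blue, green} ∖ {} = {teal, gold, red, blue, green}

int(A) = {}
cl(A)  = {teal, gold, red, blue, green}
∂A     = {teal, gold, red, blue, green}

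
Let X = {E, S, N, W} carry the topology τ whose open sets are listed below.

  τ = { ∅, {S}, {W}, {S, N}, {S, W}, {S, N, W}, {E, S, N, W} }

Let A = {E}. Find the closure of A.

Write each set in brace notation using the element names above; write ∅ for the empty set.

{E}

complement {S, N, W}; its interior {S, N, W}; cl(A) = X∖{S, N, W} = {E}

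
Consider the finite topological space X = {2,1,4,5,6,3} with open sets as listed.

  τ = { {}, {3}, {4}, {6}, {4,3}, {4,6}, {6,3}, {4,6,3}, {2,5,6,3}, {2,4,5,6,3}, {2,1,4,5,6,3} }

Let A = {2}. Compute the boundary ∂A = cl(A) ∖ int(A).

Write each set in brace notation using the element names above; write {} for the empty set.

U open, U⊆A: {}. int(A) = ⋃ = {}
X∖A={1,4,5,6,3}, int(X∖A)={4,6,3}, hence cl(A)={2,1,5}
∂A: remove int from cl → {2,1,5}

{2,1,5}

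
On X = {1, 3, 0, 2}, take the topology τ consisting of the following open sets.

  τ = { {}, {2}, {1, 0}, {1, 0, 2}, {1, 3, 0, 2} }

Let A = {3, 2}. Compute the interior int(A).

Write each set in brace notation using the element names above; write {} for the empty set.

opens ⊆ A: {}, {2}; union → int = {2}

{2}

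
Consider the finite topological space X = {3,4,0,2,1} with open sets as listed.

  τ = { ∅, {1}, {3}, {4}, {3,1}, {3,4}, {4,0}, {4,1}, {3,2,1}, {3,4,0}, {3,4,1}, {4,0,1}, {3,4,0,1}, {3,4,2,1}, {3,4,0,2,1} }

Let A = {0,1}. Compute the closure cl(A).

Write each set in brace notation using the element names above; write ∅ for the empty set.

{0,2,1}

X∖A={3,4,2}, int(X∖A)={3,4}, hence cl(A)={0,2,1}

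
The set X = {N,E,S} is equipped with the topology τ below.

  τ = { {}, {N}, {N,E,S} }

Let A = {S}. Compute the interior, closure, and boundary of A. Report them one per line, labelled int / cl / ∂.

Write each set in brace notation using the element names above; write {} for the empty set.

U open, U⊆A: {}. int(A) = ⋃ = {}
X∖A={N,E}, int(X∖A)={N}, hence cl(A)={E,S}
∂A: remove int from cl → {E,S}

int(A) = {}
cl(A)  = {E,S}
∂A     = {E,S}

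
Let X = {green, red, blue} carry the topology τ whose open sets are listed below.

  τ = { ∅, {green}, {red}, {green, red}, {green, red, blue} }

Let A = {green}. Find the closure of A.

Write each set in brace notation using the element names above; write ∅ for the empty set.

{green, blue}

X∖A={red, blue}, int(X∖A)={red}, hence cl(A)={green, blue}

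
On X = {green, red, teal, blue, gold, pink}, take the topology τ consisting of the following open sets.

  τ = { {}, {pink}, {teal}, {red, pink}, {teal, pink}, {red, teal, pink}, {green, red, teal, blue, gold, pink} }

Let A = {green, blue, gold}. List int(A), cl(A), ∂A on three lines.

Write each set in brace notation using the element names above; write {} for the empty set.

U open, U⊆A: {}. int(A) = ⋃ = {}
X∖A={red, teal, pink}, int(X∖A)={red, teal, pink}, hence cl(A)={green, blue, gold}
∂A: remove int from cl → {green, blue, gold}

int(A) = {}
cl(A)  = {green, blue, gold}
∂A     = {green, blue, gold}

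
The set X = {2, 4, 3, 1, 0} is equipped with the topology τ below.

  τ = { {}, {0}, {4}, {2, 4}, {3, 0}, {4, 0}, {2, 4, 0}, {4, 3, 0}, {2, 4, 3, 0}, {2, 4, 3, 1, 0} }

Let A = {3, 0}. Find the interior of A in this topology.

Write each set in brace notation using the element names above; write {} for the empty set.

open subsets of A: {}, {0}, {3, 0}; so int(A) = {3, 0}

{3, 0}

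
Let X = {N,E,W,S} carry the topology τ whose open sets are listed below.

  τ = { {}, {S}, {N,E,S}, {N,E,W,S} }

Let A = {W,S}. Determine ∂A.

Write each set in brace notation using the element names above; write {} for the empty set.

opens ⊆ A: {}, {S}; union → int = {S}
complement {N,E}; its interior {}; cl(A) = X∖{} = {N,E,W,S}
boundary = {N,E,W,S} ∖ {S} = {N,E,W}

{N,E,W}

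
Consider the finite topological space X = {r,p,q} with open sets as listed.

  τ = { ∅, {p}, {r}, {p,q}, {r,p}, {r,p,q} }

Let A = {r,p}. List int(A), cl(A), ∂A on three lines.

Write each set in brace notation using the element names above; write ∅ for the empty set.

opens ⊆ A: ∅, {r}, {p}, {r,p}; union → int = {r,p}
complement {q}; its interior ∅; cl(A) = X∖∅ = {r,p,q}
boundary = {r,p,q} ∖ {r,p} = {q}

int(A) = {r,p}
cl(A)  = {r,p,q}
∂A     = {q}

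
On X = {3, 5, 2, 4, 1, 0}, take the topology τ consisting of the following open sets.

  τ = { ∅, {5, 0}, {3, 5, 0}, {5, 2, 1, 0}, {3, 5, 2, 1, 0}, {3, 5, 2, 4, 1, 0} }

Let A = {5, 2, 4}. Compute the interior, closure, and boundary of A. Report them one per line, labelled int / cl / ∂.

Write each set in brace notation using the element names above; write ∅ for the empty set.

open subsets of A: ∅; so int(A) = ∅
closure: X∖int(X∖A) = X∖∅ = {3, 5, 2, 4, 1, 0}
∂A = {3, 5, 2, 4, 1, 0} minus ∅ = {3, 5, 2, 4, 1, 0}

int(A) = ∅
cl(A)  = {3, 5, 2, 4, 1, 0}
∂A     = {3, 5, 2, 4, 1, 0}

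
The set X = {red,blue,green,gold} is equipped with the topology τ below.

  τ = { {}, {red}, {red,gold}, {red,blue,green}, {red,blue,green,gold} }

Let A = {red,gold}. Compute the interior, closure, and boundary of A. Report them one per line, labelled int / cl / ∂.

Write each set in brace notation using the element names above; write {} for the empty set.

int(A) = {red,gold}
cl(A)  = {red,blue,green,gold}
∂A     = {blue,green}

interior: largest open inside A is {red,gold} (from {}, {red}, {red,gold})
cl via duality: int({blue,green}) = {}, so X∖{} = {red,blue,green,gold}
cl∖int = {blue,green}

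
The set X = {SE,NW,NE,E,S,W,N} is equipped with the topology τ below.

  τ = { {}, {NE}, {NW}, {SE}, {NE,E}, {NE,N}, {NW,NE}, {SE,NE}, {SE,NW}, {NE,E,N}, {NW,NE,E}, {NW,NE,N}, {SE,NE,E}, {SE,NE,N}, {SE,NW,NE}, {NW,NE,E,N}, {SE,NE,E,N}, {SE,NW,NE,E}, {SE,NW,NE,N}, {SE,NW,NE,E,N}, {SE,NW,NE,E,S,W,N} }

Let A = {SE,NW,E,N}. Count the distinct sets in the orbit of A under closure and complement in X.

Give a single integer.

8

X∖A={NE,S,W}, int(X∖A)={NE}, hence cl(A)={SE,NW,E,S,W,N}
Orbit (k=closure, c=complement):
  1. A     = {SE,NW,E,N}
  2. kA    = {SE,NW,E,S,W,N}
  3. cA    = {NE,S,W}
  4. ckA   = {NE}
  5. kcA   = {NE,E,S,W,N}
  6. ckcA  = {SE,NW}
  7. kckcA = {SE,NW,S,W}
  8. ckckcA = {NE,E,N}
(closed under both — stop)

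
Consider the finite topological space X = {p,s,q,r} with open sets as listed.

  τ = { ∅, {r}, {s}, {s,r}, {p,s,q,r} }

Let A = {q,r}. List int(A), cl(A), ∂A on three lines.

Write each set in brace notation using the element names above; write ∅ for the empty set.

int(A) = {r}
cl(A)  = {p,q,r}
∂A     = {p,q}

opens ⊆ A: ∅, {r}; union → int = {r}
complement {p,s}; its interior {s}; cl(A) = X∖{s} = {p,q,r}
boundary = {p,q,r} ∖ {r} = {p,q}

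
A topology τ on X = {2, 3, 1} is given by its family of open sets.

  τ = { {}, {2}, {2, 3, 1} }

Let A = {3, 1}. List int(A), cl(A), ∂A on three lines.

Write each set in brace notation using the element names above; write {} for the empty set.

int(A) = {}
cl(A)  = {3, 1}
∂A     = {3, 1}

open subsets of A: {}; so int(A) = {}
closure: X∖int(X∖A) = X∖{2} = {3, 1}
∂A = {3, 1} minus {} = {3, 1}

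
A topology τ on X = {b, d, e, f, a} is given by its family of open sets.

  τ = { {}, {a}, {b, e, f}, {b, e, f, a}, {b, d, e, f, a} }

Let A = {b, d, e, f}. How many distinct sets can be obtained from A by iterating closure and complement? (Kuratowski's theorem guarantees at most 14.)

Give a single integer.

4

X∖A={a}, int(X∖A)={a}, hence cl(A)={b, d, e, f}
Orbit (k=closure, c=complement):
  1. A     = {b, d, e, f}
  2. cA    = {a}
  3. kcA   = {d, a}
  4. ckcA  = {b, e, f}
(closed under both — stop)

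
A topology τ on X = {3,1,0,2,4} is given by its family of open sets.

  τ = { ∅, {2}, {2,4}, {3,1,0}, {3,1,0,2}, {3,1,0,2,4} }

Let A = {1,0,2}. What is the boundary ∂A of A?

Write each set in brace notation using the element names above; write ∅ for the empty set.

opens ⊆ A: ∅, {2}; union → int = {2}
complement {3,4}; its interior ∅; cl(A) = X∖∅ = {3,1,0,2,4}
boundary = {3,1,0,2,4} ∖ {2} = {3,1,0,4}

{3,1,0,4}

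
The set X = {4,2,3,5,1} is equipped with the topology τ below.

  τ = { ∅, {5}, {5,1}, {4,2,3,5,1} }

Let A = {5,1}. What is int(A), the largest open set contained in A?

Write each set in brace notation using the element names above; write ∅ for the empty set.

{5,1}

interior: largest open inside A is {5,1} (from ∅, {5}, {5,1})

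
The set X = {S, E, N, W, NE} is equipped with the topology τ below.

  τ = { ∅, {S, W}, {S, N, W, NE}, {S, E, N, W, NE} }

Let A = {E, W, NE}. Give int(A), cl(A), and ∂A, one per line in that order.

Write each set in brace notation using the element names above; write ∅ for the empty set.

int(A) = ∅
cl(A)  = {S, E, N, W, NE}
∂A     = {S, E, N, W, NE}

opens ⊆ A: ∅; union → int = ∅
complement {S, N}; its interior ∅; cl(A) = X∖∅ = {S, E, N, W, NE}
boundary = {S, E, N, W, NE} ∖ ∅ = {S, E, N, W, NE}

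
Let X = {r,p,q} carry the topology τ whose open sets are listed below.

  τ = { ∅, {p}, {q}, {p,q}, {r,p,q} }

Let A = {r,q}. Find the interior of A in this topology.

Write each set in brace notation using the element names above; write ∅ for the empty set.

{q}

opens ⊆ A: ∅, {q}; union → int = {q}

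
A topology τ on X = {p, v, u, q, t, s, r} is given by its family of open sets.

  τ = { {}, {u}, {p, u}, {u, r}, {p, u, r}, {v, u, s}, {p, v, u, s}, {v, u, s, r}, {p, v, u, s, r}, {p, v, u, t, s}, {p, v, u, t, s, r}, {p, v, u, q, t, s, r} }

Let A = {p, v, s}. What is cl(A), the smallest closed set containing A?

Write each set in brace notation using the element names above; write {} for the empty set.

{p, v, q, t, s}

cl via duality: int({u, q, t, r}) = {u, r}, so X∖{u, r} = {p, v, q, t, s}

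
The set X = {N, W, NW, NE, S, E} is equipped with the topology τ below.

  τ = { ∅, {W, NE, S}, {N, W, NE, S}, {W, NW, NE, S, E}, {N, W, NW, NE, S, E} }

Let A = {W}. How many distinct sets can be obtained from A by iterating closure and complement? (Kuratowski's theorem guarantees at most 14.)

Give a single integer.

4

complement {N, NW, NE, S, E}; its interior ∅; cl(A) = X∖∅ = {N, W, NW, NE, S, E}
With k = closure, c = complement:
  1. A     = {W}
  2. kA    = {N, W, NW, NE, S, E}
  3. cA    = {N, NW, NE, S, E}
  4. ckA   = ∅
k, c of each give nothing new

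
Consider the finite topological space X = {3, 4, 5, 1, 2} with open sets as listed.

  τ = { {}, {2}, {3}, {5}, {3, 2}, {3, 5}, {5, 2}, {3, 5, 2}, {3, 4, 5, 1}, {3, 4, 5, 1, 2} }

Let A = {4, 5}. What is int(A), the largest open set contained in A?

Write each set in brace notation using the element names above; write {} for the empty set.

{5}

U open, U⊆A: {}, {5}. int(A) = ⋃ = {5}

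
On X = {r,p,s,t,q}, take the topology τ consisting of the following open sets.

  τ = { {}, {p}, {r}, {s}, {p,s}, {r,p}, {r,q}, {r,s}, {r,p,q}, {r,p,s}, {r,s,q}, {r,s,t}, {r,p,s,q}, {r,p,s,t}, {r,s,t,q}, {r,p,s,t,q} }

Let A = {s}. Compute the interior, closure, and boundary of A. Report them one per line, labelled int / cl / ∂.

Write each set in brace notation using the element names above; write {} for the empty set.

interior: largest open inside A is {s} (from {}, {s})
cl via duality: int({r,p,t,q}) = {r,p,q}, so X∖{r,p,q} = {s,t}
cl∖int = {t}

int(A) = {s}
cl(A)  = {s,t}
∂A     = {t}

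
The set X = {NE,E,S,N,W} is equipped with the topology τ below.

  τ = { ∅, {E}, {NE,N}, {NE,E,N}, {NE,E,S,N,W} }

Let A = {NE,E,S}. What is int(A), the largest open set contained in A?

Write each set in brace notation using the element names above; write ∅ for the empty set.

opens ⊆ A: ∅, {E}; union → int = {E}

{E}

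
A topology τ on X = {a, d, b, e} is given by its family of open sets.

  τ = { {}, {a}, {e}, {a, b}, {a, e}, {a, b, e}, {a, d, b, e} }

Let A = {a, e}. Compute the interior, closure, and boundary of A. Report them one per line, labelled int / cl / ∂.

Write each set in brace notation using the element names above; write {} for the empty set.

interior: largest open inside A is {a, e} (from {}, {e}, {a}, {a, e})
cl via duality: int({d, b}) = {}, so X∖{} = {a, d, b, e}
cl∖int = {d, b}

int(A) = {a, e}
cl(A)  = {a, d, b, e}
∂A     = {d, b}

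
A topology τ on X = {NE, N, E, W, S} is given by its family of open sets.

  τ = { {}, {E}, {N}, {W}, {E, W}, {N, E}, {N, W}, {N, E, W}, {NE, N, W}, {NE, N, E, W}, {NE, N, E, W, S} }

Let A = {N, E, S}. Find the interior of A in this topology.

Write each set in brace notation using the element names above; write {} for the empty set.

U open, U⊆A: {}, {N}, {E}, {N, E}. int(A) = ⋃ = {N, E}

{N, E}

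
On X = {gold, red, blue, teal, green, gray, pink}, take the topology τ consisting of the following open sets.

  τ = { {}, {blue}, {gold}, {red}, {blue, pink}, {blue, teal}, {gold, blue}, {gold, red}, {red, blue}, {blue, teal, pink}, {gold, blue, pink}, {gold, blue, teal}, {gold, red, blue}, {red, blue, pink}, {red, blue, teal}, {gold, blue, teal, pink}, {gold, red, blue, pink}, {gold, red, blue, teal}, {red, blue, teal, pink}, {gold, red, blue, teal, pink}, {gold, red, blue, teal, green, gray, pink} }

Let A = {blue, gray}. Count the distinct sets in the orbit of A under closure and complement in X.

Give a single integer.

closure: X∖int(X∖A) = X∖{gold, red} = {blue, teal, green, gray, pink}
Let k=closure and c=complement:
  1. A     = {blue, gray}
  2. kA    = {blue, teal, green, gray, pink}
  3. cA    = {gold, red, teal, green, pink}
  4. ckA   = {gold, red}
  5. kcA   = {gold, red, teal, green, gray, pink}
  6. kckA  = {gold, red, green, gray}
  7. ckcA  = {blue}
  8. ckckA = {blue, teal, pink}
— saturated at 8

8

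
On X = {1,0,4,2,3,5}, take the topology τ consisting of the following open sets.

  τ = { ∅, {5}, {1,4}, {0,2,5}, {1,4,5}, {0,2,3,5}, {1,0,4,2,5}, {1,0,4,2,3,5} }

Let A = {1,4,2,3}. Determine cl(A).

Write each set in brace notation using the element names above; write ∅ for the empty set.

complement {0,5}; its interior {5}; cl(A) = X∖{5} = {1,0,4,2,3}

{1,0,4,2,3}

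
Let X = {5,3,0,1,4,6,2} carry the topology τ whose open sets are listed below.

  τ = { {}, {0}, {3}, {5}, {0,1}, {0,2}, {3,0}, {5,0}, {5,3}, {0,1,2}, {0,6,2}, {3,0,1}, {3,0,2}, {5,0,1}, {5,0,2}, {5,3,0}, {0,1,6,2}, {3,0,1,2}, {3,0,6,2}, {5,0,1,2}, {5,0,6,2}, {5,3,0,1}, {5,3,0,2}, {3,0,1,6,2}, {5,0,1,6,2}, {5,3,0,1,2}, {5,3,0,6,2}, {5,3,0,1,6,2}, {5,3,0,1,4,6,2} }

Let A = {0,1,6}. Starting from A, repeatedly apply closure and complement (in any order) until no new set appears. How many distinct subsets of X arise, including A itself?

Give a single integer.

closure: X∖int(X∖A) = X∖{5,3} = {0,1,4,6,2}
Let k=closure and c=complement:
  1. A     = {0,1,6}
  2. kA    = {0,1,4,6,2}
  3. cA    = {5,3,4,2}
  4. ckA   = {5,3}
  5. kcA   = {5,3,4,6,2}
  6. kckA  = {5,3,4}
  7. ckcA  = {0,1}
  8. ckckA = {0,1,6,2}
— saturated at 8

8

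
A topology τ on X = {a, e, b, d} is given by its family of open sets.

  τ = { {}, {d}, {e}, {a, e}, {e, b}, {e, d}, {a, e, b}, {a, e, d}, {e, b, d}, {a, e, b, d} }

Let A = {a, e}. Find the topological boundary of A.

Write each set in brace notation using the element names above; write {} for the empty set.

opens ⊆ A: {}, {e}, {a, e}; union → int = {a, e}
complement {b, d}; its interior {d}; cl(A) = X∖{d} = {a, e, b}
boundary = {a, e, b} ∖ {a, e} = {b}

{b}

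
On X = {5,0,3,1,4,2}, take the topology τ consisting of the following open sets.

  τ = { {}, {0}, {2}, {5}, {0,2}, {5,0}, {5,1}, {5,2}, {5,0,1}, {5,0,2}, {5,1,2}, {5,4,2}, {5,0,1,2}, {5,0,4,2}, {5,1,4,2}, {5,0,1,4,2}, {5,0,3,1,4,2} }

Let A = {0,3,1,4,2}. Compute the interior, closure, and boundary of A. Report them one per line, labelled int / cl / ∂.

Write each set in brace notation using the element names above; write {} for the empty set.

int(A) = {0,2}
cl(A)  = {0,3,1,4,2}
∂A     = {3,1,4}

U open, U⊆A: {}, {0}, {2}, {0,2}. int(A) = ⋃ = {0,2}
X∖A={5}, int(X∖A)={5}, hence cl(A)={0,3,1,4,2}
∂A: remove int from cl → {3,1,4}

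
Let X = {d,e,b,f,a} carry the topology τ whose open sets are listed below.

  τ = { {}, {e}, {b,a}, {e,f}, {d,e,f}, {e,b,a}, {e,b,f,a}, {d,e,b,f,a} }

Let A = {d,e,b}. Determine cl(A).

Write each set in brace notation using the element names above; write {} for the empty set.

cl via duality: int({f,a}) = {}, so X∖{} = {d,e,b,f,a}

{d,e,b,f,a}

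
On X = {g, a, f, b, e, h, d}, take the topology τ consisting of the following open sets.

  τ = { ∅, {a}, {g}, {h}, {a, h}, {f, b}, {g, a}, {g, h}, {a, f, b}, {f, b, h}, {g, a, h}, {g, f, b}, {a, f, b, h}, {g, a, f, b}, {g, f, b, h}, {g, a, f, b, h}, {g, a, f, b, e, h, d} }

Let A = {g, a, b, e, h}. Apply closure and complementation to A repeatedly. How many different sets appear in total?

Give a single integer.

8

X∖A={f, d}, int(X∖A)=∅, hence cl(A)={g, a, f, b, e, h, d}
Orbit (k=closure, c=complement):
  1. A     = {g, a, b, e, h}
  2. kA    = {g, a, f, b, e, h, d}
  3. cA    = {f, d}
  4. ckA   = ∅
  5. kcA   = {f, b, e, d}
  6. ckcA  = {g, a, h}
  7. kckcA = {g, a, e, h, d}
  8. ckckcA = {f, b}
(closed under both — stop)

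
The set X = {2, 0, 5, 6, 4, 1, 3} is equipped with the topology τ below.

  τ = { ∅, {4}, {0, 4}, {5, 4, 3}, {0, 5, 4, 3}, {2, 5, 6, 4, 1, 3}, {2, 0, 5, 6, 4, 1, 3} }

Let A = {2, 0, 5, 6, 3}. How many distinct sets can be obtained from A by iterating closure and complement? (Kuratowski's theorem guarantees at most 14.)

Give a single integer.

closure: X∖int(X∖A) = X∖{4} = {2, 0, 5, 6, 1, 3}
Let k=closure and c=complement:
  1. A     = {2, 0, 5, 6, 3}
  2. kA    = {2, 0, 5, 6, 1, 3}
  3. cA    = {4, 1}
  4. ckA   = {4}
  5. kcA   = {2, 0, 5, 6, 4, 1, 3}
  6. ckcA  = ∅
— saturated at 6

6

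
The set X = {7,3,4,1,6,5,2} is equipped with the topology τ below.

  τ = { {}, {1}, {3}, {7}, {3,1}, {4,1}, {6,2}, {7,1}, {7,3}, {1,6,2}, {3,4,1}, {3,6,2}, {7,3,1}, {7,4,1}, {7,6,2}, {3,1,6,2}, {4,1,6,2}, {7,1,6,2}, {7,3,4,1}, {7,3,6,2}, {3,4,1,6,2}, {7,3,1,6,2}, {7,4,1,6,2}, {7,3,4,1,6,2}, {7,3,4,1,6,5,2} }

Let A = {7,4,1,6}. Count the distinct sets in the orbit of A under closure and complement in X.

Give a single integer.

10

closure: X∖int(X∖A) = X∖{3} = {7,4,1,6,5,2}
Let k=closure and c=complement:
  1. A     = {7,4,1,6}
  2. kA    = {7,4,1,6,5,2}
  3. cA    = {3,5,2}
  4. ckA   = {3}
  5. kcA   = {3,6,5,2}
  6. kckA  = {3,5}
  7. ckcA  = {7,4,1}
  8. ckckA = {7,4,1,6,2}
  9. kckcA = {7,4,1,5}
  10. ckckcA = {3,6,2}
— saturated at 10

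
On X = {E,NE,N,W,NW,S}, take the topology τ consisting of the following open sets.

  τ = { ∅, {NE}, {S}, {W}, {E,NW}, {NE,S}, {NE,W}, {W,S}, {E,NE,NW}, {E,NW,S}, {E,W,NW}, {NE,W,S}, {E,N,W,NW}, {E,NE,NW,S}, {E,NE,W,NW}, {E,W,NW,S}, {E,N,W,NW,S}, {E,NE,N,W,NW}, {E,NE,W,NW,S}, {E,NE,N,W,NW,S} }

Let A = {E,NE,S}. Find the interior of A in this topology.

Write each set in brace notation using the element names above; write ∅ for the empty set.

{NE,S}

U open, U⊆A: ∅, {S}, {NE}, {NE,S}. int(A) = ⋃ = {NE,S}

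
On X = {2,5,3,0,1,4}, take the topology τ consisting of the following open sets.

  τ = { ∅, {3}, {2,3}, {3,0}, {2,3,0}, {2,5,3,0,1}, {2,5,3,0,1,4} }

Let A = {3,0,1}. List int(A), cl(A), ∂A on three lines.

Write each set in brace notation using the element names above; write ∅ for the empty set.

interior: largest open inside A is {3,0} (from ∅, {3}, {3,0})
cl via duality: int({2,5,4}) = ∅, so X∖∅ = {2,5,3,0,1,4}
cl∖int = {2,5,1,4}

int(A) = {3,0}
cl(A)  = {2,5,3,0,1,4}
∂A     = {2,5,1,4}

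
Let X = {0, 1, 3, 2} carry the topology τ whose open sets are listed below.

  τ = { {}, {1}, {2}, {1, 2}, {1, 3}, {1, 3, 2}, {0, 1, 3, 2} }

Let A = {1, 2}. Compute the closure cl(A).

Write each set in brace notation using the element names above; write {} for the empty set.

complement {0, 3}; its interior {}; cl(A) = X∖{} = {0, 1, 3, 2}

{0, 1, 3, 2}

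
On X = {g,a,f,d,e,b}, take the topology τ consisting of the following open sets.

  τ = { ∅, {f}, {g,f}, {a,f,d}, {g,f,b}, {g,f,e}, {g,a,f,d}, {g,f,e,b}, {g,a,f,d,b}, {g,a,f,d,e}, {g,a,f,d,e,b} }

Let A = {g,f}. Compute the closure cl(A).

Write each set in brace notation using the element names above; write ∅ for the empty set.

cl via duality: int({a,d,e,b}) = ∅, so X∖∅ = {g,a,f,d,e,b}

{g,a,f,d,e,b}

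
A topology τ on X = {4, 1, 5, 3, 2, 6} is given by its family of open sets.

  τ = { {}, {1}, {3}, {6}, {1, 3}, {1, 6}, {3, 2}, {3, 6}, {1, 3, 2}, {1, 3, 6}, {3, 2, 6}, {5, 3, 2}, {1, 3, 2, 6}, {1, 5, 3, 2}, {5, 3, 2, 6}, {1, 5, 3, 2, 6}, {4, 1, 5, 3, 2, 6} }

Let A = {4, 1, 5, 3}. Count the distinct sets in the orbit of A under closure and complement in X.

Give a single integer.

8

cl via duality: int({2, 6}) = {6}, so X∖{6} = {4, 1, 5, 3, 2}
Write k for closure, c for complement:
  1. A     = {4, 1, 5, 3}
  2. kA    = {4, 1, 5, 3, 2}
  3. cA    = {2, 6}
  4. ckA   = {6}
  5. kcA   = {4, 5, 2, 6}
  6. kckA  = {4, 6}
  7. ckcA  = {1, 3}
  8. ckckA = {1, 5, 3, 2}
applying k or c yields no new set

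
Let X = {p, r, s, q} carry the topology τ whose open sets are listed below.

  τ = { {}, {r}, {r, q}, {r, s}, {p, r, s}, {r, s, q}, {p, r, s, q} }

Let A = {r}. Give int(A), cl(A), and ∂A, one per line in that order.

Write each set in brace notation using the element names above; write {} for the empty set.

interior: largest open inside A is {r} (from {}, {r})
cl via duality: int({p, s, q}) = {}, so X∖{} = {p, r, s, q}
cl∖int = {p, s, q}

int(A) = {r}
cl(A)  = {p, r, s, q}
∂A     = {p, s, q}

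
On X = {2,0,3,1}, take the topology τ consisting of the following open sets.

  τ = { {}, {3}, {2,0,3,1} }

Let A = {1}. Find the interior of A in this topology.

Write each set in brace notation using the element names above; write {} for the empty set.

interior: largest open inside A is {} (from {})

{}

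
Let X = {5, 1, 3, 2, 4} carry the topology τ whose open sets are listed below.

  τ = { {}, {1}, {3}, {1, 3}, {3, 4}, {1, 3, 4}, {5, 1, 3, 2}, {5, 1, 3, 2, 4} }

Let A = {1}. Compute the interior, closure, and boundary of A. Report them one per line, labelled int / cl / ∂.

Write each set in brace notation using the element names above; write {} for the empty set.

int(A) = {1}
cl(A)  = {5, 1, 2}
∂A     = {5, 2}

U open, U⊆A: {}, {1}. int(A) = ⋃ = {1}
X∖A={5, 3, 2, 4}, int(X∖A)={3, 4}, hence cl(A)={5, 1, 2}
∂A: remove int from cl → {5, 2}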